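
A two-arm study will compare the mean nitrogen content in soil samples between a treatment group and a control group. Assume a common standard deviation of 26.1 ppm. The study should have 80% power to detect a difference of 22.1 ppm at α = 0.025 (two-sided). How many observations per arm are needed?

For two equal groups, n per group = 2·((z_{α/2} + z_β)·σ/δ)².
z_{α/2} = 2.241; z_β = 0.842 (power 80%).
n = 2 × (3.083 × 26.1 / 22.1)² = 2 × 13.26 = 26.52
Round up: n = 27 per group.

27 per group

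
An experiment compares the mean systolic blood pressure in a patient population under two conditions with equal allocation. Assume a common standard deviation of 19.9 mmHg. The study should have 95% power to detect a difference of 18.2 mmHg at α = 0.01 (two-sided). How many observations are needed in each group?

For two equal groups, n per group = 2·((z_{α/2} + z_β)·σ/δ)².
z_{α/2} = 2.576; z_β = 1.645 (power 95%).
n = 2 × (4.221 × 19.9 / 18.2)² = 2 × 21.30 = 42.60
Round up: n = 43 per group.

43 per group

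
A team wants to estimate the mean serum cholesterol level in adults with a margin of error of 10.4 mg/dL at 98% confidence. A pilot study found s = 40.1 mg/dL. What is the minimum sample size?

81

For a mean, the margin of error is E = z·σ/√n, so n = (zσ/E)².
At 98% confidence, z = 2.326.
n = (2.326 × 40.1 / 10.4)² = 80.43
Round up: n = 81.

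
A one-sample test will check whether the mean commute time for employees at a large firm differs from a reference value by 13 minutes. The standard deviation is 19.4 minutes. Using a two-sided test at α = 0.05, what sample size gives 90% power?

24

For a one-sample z-test, n = ((z_{α/2} + z_β)·σ/δ)².
z_{α/2} = 1.960 (two-sided α = 0.05); z_β = 1.282 (power 90% → β = 0.1).
n = (3.242 × 19.4 / 13)² = 23.41
Round up: n = 24.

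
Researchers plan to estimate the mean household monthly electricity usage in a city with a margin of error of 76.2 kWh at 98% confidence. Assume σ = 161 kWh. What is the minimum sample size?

For a mean, the margin of error is E = z·σ/√n, so n = (zσ/E)².
At 98% confidence, z = 2.326.
n = (2.326 × 161 / 76.2)² = 24.15
Round up: n = 25.

25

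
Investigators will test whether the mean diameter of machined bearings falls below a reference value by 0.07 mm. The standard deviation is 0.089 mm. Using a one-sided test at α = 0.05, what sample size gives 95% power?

18

For a one-sample z-test, n = ((z_α + z_β)·σ/δ)².
z_α = 1.645 (one-sided α = 0.05); z_β = 1.645 (power 95% → β = 0.05).
n = (3.290 × 0.089 / 0.07)² = 17.50
Round up: n = 18.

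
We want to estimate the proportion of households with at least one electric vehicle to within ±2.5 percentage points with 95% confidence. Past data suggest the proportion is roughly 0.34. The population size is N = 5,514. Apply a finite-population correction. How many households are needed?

n = 1104

For a proportion with margin E = 0.025 at 95% confidence, z = 1.960.
n = p̂(1−p̂)(z/E)² = 0.34 × 0.66 × (1.960/0.025)² = 1379.29 — call this n₀.
Finite-population correction with N = 5,514: n = n₀ / (1 + (n₀−1)/N) = 1379.29 / 1.25 = 1103.43
Round up: n = 1104.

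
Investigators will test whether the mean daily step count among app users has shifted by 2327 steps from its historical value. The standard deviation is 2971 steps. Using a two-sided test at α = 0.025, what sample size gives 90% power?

21

For a one-sample z-test, n = ((z_{α/2} + z_β)·σ/δ)².
z_{α/2} = 2.241 (two-sided α = 0.025); z_β = 1.282 (power 90% → β = 0.1).
n = (3.523 × 2971 / 2327)² = 20.23
Round up: n = 21.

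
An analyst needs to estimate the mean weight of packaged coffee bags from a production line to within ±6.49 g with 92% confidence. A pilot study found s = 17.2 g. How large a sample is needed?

n = 22

For a mean, the margin of error is E = z·σ/√n, so n = (zσ/E)².
At 92% confidence, z = 1.751.
n = (1.751 × 17.2 / 6.49)² = 21.53
Round up: n = 22.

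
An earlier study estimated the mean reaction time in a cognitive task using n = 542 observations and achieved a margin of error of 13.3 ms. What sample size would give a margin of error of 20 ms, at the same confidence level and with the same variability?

Margin of error scales as 1/√n, so n₂ = n₁·(E₁/E₂)².
n₂ = 542 × (13.3/20)² = 542 × 0.4422 = 239.67
Round up: n₂ = 240.

240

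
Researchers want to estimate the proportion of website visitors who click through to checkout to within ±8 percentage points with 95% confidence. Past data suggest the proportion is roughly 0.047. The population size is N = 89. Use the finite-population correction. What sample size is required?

For a proportion with margin E = 0.08 at 95% confidence, z = 1.960.
n = p̂(1−p̂)(z/E)² = 0.047 × 0.953 × (1.960/0.08)² = 26.89 — call this n₀.
Finite-population correction with N = 89: n = n₀ / (1 + (n₀−1)/N) = 26.89 / 1.291 = 20.83
Round up: n = 21.

21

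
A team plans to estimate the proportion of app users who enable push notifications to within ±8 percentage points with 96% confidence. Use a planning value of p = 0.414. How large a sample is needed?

For a proportion with margin E = 0.08 at 96% confidence, z = 2.054.
n = p̂(1−p̂)(z/E)² = 0.414 × 0.586 × (2.054/0.08)² = 159.93
Round up: n = 160.

160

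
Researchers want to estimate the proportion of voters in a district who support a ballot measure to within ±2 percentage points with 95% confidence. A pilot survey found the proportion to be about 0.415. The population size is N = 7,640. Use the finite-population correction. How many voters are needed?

1787

For a proportion with margin E = 0.02 at 95% confidence, z = 1.960.
n = p̂(1−p̂)(z/E)² = 0.415 × 0.585 × (1.960/0.02)² = 2331.61 — call this n₀.
Finite-population correction with N = 7,640: n = n₀ / (1 + (n₀−1)/N) = 2331.61 / 1.305 = 1786.67
Round up: n = 1787.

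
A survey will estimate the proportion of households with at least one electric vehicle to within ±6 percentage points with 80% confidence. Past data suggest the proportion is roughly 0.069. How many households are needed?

30

For a proportion with margin E = 0.06 at 80% confidence, z = 1.282.
n = p̂(1−p̂)(z/E)² = 0.069 × 0.931 × (1.282/0.06)² = 29.33
Round up: n = 30.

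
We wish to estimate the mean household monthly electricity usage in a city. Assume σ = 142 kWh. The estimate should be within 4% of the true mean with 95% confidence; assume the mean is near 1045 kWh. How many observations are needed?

n = 45

For a mean, the margin of error is E = z·σ/√n, so n = (zσ/E)².
At 95% confidence, z = 1.960.
E = 4% of 1045 = 41.8 kWh.
n = (1.960 × 142 / 41.8)² = 44.33
Round up: n = 45.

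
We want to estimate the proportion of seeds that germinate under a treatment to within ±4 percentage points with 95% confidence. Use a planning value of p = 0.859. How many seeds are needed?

For a proportion with margin E = 0.04 at 95% confidence, z = 1.960.
n = p̂(1−p̂)(z/E)² = 0.859 × 0.141 × (1.960/0.04)² = 290.81
Round up: n = 291.

n = 291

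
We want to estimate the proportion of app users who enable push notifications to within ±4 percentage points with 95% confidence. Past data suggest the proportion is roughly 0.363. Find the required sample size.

For a proportion with margin E = 0.04 at 95% confidence, z = 1.960.
n = p̂(1−p̂)(z/E)² = 0.363 × 0.637 × (1.960/0.04)² = 555.19
Round up: n = 556.

556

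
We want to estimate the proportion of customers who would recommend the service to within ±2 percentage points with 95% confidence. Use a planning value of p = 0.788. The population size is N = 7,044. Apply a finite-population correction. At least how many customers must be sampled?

For a proportion with margin E = 0.02 at 95% confidence, z = 1.960.
n = p̂(1−p̂)(z/E)² = 0.788 × 0.212 × (1.960/0.02)² = 1604.41 — call this n₀.
Finite-population correction with N = 7,044: n = n₀ / (1 + (n₀−1)/N) = 1604.41 / 1.228 = 1306.52
Round up: n = 1307.

1307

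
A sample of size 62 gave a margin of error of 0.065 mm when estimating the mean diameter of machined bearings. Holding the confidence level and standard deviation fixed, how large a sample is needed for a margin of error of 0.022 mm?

542

Margin of error scales as 1/√n, so n₂ = n₁·(E₁/E₂)².
n₂ = 62 × (0.065/0.022)² = 62 × 8.729 = 541.20
Round up: n₂ = 542.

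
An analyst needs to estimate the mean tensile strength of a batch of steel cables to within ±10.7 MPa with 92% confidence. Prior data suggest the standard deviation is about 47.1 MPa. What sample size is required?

n = 60

For a mean, the margin of error is E = z·σ/√n, so n = (zσ/E)².
At 92% confidence, z = 1.751.
n = (1.751 × 47.1 / 10.7)² = 59.41
Round up: n = 60.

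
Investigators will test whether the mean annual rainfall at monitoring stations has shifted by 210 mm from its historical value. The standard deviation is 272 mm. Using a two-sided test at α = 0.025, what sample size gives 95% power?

n = 26

For a one-sample z-test, n = ((z_{α/2} + z_β)·σ/δ)².
z_{α/2} = 2.241 (two-sided α = 0.025); z_β = 1.645 (power 95% → β = 0.05).
n = (3.886 × 272 / 210)² = 25.33
Round up: n = 26.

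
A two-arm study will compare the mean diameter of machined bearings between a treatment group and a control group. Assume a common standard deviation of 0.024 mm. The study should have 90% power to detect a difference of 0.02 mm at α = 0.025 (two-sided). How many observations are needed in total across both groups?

For two equal groups, n per group = 2·((z_{α/2} + z_β)·σ/δ)².
z_{α/2} = 2.241; z_β = 1.282 (power 90%).
n = 2 × (3.523 × 0.024 / 0.02)² = 2 × 17.87 = 35.74
Round up: n = 36 per group.
Total across both groups: 2 × 36 = 72.

72 total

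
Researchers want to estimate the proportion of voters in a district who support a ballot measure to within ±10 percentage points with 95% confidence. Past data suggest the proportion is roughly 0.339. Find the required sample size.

87

For a proportion with margin E = 0.1 at 95% confidence, z = 1.960.
n = p̂(1−p̂)(z/E)² = 0.339 × 0.661 × (1.960/0.1)² = 86.08
Round up: n = 87.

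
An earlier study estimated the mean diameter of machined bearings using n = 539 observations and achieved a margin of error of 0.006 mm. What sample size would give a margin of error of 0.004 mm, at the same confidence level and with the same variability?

1213

Margin of error scales as 1/√n, so n₂ = n₁·(E₁/E₂)².
n₂ = 539 × (0.006/0.004)² = 539 × 2.25 = 1212.75
Round up: n₂ = 1213.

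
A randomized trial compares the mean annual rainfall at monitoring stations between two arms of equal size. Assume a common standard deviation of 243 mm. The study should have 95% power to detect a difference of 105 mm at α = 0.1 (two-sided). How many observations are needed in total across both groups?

For two equal groups, n per group = 2·((z_{α/2} + z_β)·σ/δ)².
z_{α/2} = 1.645; z_β = 1.645 (power 95%).
n = 2 × (3.290 × 243 / 105)² = 2 × 57.97 = 115.94
Round up: n = 116 per group.
Total across both groups: 2 × 116 = 232.

232 total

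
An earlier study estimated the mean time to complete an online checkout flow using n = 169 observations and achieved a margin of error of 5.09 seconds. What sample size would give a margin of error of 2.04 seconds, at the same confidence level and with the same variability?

1053

Margin of error scales as 1/√n, so n₂ = n₁·(E₁/E₂)².
n₂ = 169 × (5.09/2.04)² = 169 × 6.226 = 1052.19
Round up: n₂ = 1053.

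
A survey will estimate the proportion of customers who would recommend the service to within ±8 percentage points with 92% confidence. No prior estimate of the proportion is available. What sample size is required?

120

For a proportion with margin E = 0.08 at 92% confidence, z = 1.751.
With no prior estimate, use p = 0.5, which maximizes p(1−p) at 0.25.
n = 0.25 × (z/E)² = 0.25 × (1.751/0.08)² = 119.77
Round up: n = 120.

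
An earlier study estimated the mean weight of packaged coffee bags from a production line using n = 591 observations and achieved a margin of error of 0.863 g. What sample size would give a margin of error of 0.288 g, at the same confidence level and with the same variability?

Margin of error scales as 1/√n, so n₂ = n₁·(E₁/E₂)².
n₂ = 591 × (0.863/0.288)² = 591 × 8.979 = 5306.59
Round up: n₂ = 5307.

5307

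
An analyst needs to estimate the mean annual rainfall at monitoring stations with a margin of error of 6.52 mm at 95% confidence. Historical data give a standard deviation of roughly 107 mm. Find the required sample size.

1035

For a mean, the margin of error is E = z·σ/√n, so n = (zσ/E)².
At 95% confidence, z = 1.960.
n = (1.960 × 107 / 6.52)² = 1034.63
Round up: n = 1035.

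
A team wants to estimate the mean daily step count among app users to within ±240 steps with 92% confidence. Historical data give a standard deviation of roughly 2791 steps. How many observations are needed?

For a mean, the margin of error is E = z·σ/√n, so n = (zσ/E)².
At 92% confidence, z = 1.751.
n = (1.751 × 2791 / 240)² = 414.64
Round up: n = 415.

415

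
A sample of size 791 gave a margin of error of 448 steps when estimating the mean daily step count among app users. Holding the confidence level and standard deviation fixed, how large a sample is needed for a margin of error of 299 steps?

Margin of error scales as 1/√n, so n₂ = n₁·(E₁/E₂)².
n₂ = 791 × (448/299)² = 791 × 2.245 = 1775.80
Round up: n₂ = 1776.

1776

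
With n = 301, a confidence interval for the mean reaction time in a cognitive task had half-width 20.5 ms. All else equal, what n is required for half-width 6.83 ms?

2712

Margin of error scales as 1/√n, so n₂ = n₁·(E₁/E₂)².
n₂ = 301 × (20.5/6.83)² = 301 × 9.009 = 2711.71
Round up: n₂ = 2712.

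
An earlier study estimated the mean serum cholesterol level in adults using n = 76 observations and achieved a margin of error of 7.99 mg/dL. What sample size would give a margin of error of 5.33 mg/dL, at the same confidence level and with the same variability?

Margin of error scales as 1/√n, so n₂ = n₁·(E₁/E₂)².
n₂ = 76 × (7.99/5.33)² = 76 × 2.247 = 170.77
Round up: n₂ = 171.

171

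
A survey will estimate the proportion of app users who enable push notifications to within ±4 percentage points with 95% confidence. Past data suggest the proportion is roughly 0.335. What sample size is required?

For a proportion with margin E = 0.04 at 95% confidence, z = 1.960.
n = p̂(1−p̂)(z/E)² = 0.335 × 0.665 × (1.960/0.04)² = 534.88
Round up: n = 535.

535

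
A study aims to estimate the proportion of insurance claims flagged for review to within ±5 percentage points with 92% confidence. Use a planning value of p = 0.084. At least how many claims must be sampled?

For a proportion with margin E = 0.05 at 92% confidence, z = 1.751.
n = p̂(1−p̂)(z/E)² = 0.084 × 0.916 × (1.751/0.05)² = 94.36
Round up: n = 95.

95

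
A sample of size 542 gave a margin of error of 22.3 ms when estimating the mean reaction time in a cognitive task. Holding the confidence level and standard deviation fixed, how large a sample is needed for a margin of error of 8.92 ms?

n = 3388

Margin of error scales as 1/√n, so n₂ = n₁·(E₁/E₂)².
n₂ = 542 × (22.3/8.92)² = 542 × 6.25 = 3387.50
Round up: n₂ = 3388.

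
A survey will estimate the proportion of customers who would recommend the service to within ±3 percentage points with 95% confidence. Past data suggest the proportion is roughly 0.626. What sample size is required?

For a proportion with margin E = 0.03 at 95% confidence, z = 1.960.
n = p̂(1−p̂)(z/E)² = 0.626 × 0.374 × (1.960/0.03)² = 999.35
Round up: n = 1000.

1000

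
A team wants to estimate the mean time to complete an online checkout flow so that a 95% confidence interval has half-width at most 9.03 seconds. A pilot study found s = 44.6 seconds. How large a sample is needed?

94

For a mean, the margin of error is E = z·σ/√n, so n = (zσ/E)².
At 95% confidence, z = 1.960.
n = (1.960 × 44.6 / 9.03)² = 93.71
Round up: n = 94.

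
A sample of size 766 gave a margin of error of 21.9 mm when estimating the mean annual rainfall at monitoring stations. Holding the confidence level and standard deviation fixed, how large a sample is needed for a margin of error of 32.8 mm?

Margin of error scales as 1/√n, so n₂ = n₁·(E₁/E₂)².
n₂ = 766 × (21.9/32.8)² = 766 × 0.4458 = 341.48
Round up: n₂ = 342.

342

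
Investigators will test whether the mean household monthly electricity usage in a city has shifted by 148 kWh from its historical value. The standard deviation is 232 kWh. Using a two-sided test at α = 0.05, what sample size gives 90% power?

26

For a one-sample z-test, n = ((z_{α/2} + z_β)·σ/δ)².
z_{α/2} = 1.960 (two-sided α = 0.05); z_β = 1.282 (power 90% → β = 0.1).
n = (3.242 × 232 / 148)² = 25.83
Round up: n = 26.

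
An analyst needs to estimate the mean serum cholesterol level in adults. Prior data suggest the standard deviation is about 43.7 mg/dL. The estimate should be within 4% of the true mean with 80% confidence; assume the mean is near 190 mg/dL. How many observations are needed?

For a mean, the margin of error is E = z·σ/√n, so n = (zσ/E)².
At 80% confidence, z = 1.282.
E = 4% of 190 = 7.6 mg/dL.
n = (1.282 × 43.7 / 7.6)² = 54.34
Round up: n = 55.

55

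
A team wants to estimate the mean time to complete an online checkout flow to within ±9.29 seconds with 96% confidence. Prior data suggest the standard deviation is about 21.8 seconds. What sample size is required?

For a mean, the margin of error is E = z·σ/√n, so n = (zσ/E)².
At 96% confidence, z = 2.054.
n = (2.054 × 21.8 / 9.29)² = 23.23
Round up: n = 24.

24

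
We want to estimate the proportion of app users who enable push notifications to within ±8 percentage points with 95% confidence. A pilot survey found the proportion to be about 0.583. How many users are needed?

n = 146

For a proportion with margin E = 0.08 at 95% confidence, z = 1.960.
n = p̂(1−p̂)(z/E)² = 0.583 × 0.417 × (1.960/0.08)² = 145.93
Round up: n = 146.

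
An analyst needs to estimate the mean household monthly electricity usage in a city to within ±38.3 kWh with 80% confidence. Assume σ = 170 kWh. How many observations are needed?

For a mean, the margin of error is E = z·σ/√n, so n = (zσ/E)².
At 80% confidence, z = 1.282.
n = (1.282 × 170 / 38.3)² = 32.38
Round up: n = 33.

n = 33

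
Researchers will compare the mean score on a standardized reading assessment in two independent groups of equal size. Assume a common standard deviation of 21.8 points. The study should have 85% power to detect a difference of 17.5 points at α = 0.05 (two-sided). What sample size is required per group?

For two equal groups, n per group = 2·((z_{α/2} + z_β)·σ/δ)².
z_{α/2} = 1.960; z_β = 1.036 (power 85%).
n = 2 × (2.996 × 21.8 / 17.5)² = 2 × 13.93 = 27.86
Round up: n = 28 per group.

28 per group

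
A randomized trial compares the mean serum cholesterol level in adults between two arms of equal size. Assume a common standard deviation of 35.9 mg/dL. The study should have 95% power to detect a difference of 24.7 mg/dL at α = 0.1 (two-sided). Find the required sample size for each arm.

For two equal groups, n per group = 2·((z_{α/2} + z_β)·σ/δ)².
z_{α/2} = 1.645; z_β = 1.645 (power 95%).
n = 2 × (3.290 × 35.9 / 24.7)² = 2 × 22.87 = 45.74
Round up: n = 46 per group.

46 per group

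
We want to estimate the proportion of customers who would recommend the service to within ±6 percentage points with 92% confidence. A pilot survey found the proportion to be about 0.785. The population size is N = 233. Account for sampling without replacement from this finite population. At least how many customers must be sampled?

For a proportion with margin E = 0.06 at 92% confidence, z = 1.751.
n = p̂(1−p̂)(z/E)² = 0.785 × 0.215 × (1.751/0.06)² = 143.74 — call this n₀.
Finite-population correction with N = 233: n = n₀ / (1 + (n₀−1)/N) = 143.74 / 1.613 = 89.11
Round up: n = 90.

90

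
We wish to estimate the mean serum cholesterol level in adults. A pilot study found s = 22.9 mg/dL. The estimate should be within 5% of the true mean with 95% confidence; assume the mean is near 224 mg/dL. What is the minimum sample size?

For a mean, the margin of error is E = z·σ/√n, so n = (zσ/E)².
At 95% confidence, z = 1.960.
E = 5% of 224 = 11.2 mg/dL.
n = (1.960 × 22.9 / 11.2)² = 16.06
Round up: n = 17.

17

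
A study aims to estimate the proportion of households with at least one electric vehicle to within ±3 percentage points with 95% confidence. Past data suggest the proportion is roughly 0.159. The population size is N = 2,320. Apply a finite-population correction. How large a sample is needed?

n = 459

For a proportion with margin E = 0.03 at 95% confidence, z = 1.960.
n = p̂(1−p̂)(z/E)² = 0.159 × 0.841 × (1.960/0.03)² = 570.77 — call this n₀.
Finite-population correction with N = 2,320: n = n₀ / (1 + (n₀−1)/N) = 570.77 / 1.246 = 458.08
Round up: n = 459.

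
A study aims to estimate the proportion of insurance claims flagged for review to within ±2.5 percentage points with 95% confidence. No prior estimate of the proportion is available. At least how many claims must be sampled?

1537

For a proportion with margin E = 0.025 at 95% confidence, z = 1.960.
With no prior estimate, use p = 0.5, which maximizes p(1−p) at 0.25.
n = 0.25 × (z/E)² = 0.25 × (1.960/0.025)² = 1536.64
Round up: n = 1537.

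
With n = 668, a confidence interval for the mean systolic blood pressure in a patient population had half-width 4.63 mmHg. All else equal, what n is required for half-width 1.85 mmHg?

Margin of error scales as 1/√n, so n₂ = n₁·(E₁/E₂)².
n₂ = 668 × (4.63/1.85)² = 668 × 6.264 = 4184.35
Round up: n₂ = 4185.

4185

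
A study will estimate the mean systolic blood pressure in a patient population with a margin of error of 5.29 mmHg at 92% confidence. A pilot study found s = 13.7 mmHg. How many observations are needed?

For a mean, the margin of error is E = z·σ/√n, so n = (zσ/E)².
At 92% confidence, z = 1.751.
n = (1.751 × 13.7 / 5.29)² = 20.56
Round up: n = 21.

21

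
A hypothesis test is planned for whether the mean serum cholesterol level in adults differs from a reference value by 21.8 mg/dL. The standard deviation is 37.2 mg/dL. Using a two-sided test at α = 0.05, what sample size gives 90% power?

For a one-sample z-test, n = ((z_{α/2} + z_β)·σ/δ)².
z_{α/2} = 1.960 (two-sided α = 0.05); z_β = 1.282 (power 90% → β = 0.1).
n = (3.242 × 37.2 / 21.8)² = 30.61
Round up: n = 31.

31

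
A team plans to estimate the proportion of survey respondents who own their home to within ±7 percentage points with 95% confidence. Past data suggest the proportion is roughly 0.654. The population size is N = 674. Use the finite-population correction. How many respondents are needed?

141

For a proportion with margin E = 0.07 at 95% confidence, z = 1.960.
n = p̂(1−p̂)(z/E)² = 0.654 × 0.346 × (1.960/0.07)² = 177.41 — call this n₀.
Finite-population correction with N = 674: n = n₀ / (1 + (n₀−1)/N) = 177.41 / 1.262 = 140.58
Round up: n = 141.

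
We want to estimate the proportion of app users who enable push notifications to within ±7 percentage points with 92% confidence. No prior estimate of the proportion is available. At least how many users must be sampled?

For a proportion with margin E = 0.07 at 92% confidence, z = 1.751.
With no prior estimate, use p = 0.5, which maximizes p(1−p) at 0.25.
n = 0.25 × (z/E)² = 0.25 × (1.751/0.07)² = 156.43
Round up: n = 157.

157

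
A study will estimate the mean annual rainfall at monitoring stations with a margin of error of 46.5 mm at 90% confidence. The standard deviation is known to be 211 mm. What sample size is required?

For a mean, the margin of error is E = z·σ/√n, so n = (zσ/E)².
At 90% confidence, z = 1.645.
n = (1.645 × 211 / 46.5)² = 55.72
Round up: n = 56.

56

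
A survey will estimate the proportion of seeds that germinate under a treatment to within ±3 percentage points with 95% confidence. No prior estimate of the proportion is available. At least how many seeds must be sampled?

For a proportion with margin E = 0.03 at 95% confidence, z = 1.960.
With no prior estimate, use p = 0.5, which maximizes p(1−p) at 0.25.
n = 0.25 × (z/E)² = 0.25 × (1.960/0.03)² = 1067.11
Round up: n = 1068.

1068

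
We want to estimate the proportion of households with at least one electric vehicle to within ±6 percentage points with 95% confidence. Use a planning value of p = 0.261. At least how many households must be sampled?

206

For a proportion with margin E = 0.06 at 95% confidence, z = 1.960.
n = p̂(1−p̂)(z/E)² = 0.261 × 0.739 × (1.960/0.06)² = 205.82
Round up: n = 206.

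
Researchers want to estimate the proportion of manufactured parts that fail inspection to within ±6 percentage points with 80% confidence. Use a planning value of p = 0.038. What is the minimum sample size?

For a proportion with margin E = 0.06 at 80% confidence, z = 1.282.
n = p̂(1−p̂)(z/E)² = 0.038 × 0.962 × (1.282/0.06)² = 16.69
Round up: n = 17.

17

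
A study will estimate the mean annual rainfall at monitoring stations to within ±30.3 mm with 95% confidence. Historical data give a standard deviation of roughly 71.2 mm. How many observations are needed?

22

For a mean, the margin of error is E = z·σ/√n, so n = (zσ/E)².
At 95% confidence, z = 1.960.
n = (1.960 × 71.2 / 30.3)² = 21.21
Round up: n = 22.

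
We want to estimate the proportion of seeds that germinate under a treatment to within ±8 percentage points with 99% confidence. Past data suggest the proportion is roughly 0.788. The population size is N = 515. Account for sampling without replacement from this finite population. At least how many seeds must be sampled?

130

For a proportion with margin E = 0.08 at 99% confidence, z = 2.576.
n = p̂(1−p̂)(z/E)² = 0.788 × 0.212 × (2.576/0.08)² = 173.21 — call this n₀.
Finite-population correction with N = 515: n = n₀ / (1 + (n₀−1)/N) = 173.21 / 1.334 = 129.84
Round up: n = 130.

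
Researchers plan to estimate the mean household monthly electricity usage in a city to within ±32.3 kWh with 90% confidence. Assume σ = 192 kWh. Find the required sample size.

For a mean, the margin of error is E = z·σ/√n, so n = (zσ/E)².
At 90% confidence, z = 1.645.
n = (1.645 × 192 / 32.3)² = 95.62
Round up: n = 96.

96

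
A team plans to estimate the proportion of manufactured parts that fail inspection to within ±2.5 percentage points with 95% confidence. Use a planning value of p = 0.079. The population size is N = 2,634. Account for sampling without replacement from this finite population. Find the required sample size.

For a proportion with margin E = 0.025 at 95% confidence, z = 1.960.
n = p̂(1−p̂)(z/E)² = 0.079 × 0.921 × (1.960/0.025)² = 447.22 — call this n₀.
Finite-population correction with N = 2,634: n = n₀ / (1 + (n₀−1)/N) = 447.22 / 1.169 = 382.57
Round up: n = 383.

383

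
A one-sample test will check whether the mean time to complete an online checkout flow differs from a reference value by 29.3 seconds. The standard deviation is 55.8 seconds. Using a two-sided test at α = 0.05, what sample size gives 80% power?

For a one-sample z-test, n = ((z_{α/2} + z_β)·σ/δ)².
z_{α/2} = 1.960 (two-sided α = 0.05); z_β = 0.842 (power 80% → β = 0.2).
n = (2.802 × 55.8 / 29.3)² = 28.48
Round up: n = 29.

29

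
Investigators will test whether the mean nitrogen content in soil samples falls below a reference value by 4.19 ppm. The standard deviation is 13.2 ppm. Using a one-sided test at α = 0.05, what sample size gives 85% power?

For a one-sample z-test, n = ((z_α + z_β)·σ/δ)².
z_α = 1.645 (one-sided α = 0.05); z_β = 1.036 (power 85% → β = 0.15).
n = (2.681 × 13.2 / 4.19)² = 71.34
Round up: n = 72.

72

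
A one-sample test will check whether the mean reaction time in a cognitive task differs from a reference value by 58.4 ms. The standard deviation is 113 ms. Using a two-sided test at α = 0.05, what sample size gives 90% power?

40

For a one-sample z-test, n = ((z_{α/2} + z_β)·σ/δ)².
z_{α/2} = 1.960 (two-sided α = 0.05); z_β = 1.282 (power 90% → β = 0.1).
n = (3.242 × 113 / 58.4)² = 39.35
Round up: n = 40.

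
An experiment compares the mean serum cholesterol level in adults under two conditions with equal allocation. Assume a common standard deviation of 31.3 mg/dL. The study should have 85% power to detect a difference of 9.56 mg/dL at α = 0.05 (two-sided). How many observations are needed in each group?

193 per group

For two equal groups, n per group = 2·((z_{α/2} + z_β)·σ/δ)².
z_{α/2} = 1.960; z_β = 1.036 (power 85%).
n = 2 × (2.996 × 31.3 / 9.56)² = 2 × 96.22 = 192.44
Round up: n = 193 per group.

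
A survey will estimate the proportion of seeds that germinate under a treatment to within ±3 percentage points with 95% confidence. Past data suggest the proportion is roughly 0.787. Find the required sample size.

For a proportion with margin E = 0.03 at 95% confidence, z = 1.960.
n = p̂(1−p̂)(z/E)² = 0.787 × 0.213 × (1.960/0.03)² = 715.52
Round up: n = 716.

716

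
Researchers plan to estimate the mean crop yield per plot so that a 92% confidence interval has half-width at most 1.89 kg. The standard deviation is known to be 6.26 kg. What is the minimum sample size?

For a mean, the margin of error is E = z·σ/√n, so n = (zσ/E)².
At 92% confidence, z = 1.751.
n = (1.751 × 6.26 / 1.89)² = 33.64
Round up: n = 34.

n = 34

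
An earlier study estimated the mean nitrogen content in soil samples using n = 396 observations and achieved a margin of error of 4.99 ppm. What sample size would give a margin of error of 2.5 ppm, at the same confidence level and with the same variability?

Margin of error scales as 1/√n, so n₂ = n₁·(E₁/E₂)².
n₂ = 396 × (4.99/2.5)² = 396 × 3.984 = 1577.66
Round up: n₂ = 1578.

1578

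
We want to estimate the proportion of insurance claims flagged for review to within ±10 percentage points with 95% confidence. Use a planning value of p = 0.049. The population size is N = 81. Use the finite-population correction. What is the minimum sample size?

n = 15

For a proportion with margin E = 0.1 at 95% confidence, z = 1.960.
n = p̂(1−p̂)(z/E)² = 0.049 × 0.951 × (1.960/0.1)² = 17.90 — call this n₀.
Finite-population correction with N = 81: n = n₀ / (1 + (n₀−1)/N) = 17.90 / 1.209 = 14.81
Round up: n = 15.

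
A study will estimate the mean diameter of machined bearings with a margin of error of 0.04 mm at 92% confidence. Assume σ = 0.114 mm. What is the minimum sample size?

25

For a mean, the margin of error is E = z·σ/√n, so n = (zσ/E)².
At 92% confidence, z = 1.751.
n = (1.751 × 0.114 / 0.04)² = 24.90
Round up: n = 25.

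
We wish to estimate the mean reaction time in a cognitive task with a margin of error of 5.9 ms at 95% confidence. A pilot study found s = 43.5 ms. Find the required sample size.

n = 209

For a mean, the margin of error is E = z·σ/√n, so n = (zσ/E)².
At 95% confidence, z = 1.960.
n = (1.960 × 43.5 / 5.9)² = 208.83
Round up: n = 209.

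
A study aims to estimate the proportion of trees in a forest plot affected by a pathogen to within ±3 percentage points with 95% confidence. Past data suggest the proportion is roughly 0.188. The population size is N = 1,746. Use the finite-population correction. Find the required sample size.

For a proportion with margin E = 0.03 at 95% confidence, z = 1.960.
n = p̂(1−p̂)(z/E)² = 0.188 × 0.812 × (1.960/0.03)² = 651.60 — call this n₀.
Finite-population correction with N = 1,746: n = n₀ / (1 + (n₀−1)/N) = 651.60 / 1.373 = 474.58
Round up: n = 475.

475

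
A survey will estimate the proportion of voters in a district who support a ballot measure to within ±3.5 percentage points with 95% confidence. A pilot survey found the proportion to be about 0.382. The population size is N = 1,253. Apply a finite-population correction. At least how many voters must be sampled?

466

For a proportion with margin E = 0.035 at 95% confidence, z = 1.960.
n = p̂(1−p̂)(z/E)² = 0.382 × 0.618 × (1.960/0.035)² = 740.33 — call this n₀.
Finite-population correction with N = 1,253: n = n₀ / (1 + (n₀−1)/N) = 740.33 / 1.59 = 465.62
Round up: n = 466.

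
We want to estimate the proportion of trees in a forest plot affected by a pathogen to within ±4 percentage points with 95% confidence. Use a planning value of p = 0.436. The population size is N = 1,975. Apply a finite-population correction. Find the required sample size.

For a proportion with margin E = 0.04 at 95% confidence, z = 1.960.
n = p̂(1−p̂)(z/E)² = 0.436 × 0.564 × (1.960/0.04)² = 590.42 — call this n₀.
Finite-population correction with N = 1,975: n = n₀ / (1 + (n₀−1)/N) = 590.42 / 1.298 = 454.87
Round up: n = 455.

455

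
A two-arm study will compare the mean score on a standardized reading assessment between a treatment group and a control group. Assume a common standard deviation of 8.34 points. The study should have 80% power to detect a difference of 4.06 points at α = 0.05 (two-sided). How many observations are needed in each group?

67 per group

For two equal groups, n per group = 2·((z_{α/2} + z_β)·σ/δ)².
z_{α/2} = 1.960; z_β = 0.842 (power 80%).
n = 2 × (2.802 × 8.34 / 4.06)² = 2 × 33.13 = 66.26
Round up: n = 67 per group.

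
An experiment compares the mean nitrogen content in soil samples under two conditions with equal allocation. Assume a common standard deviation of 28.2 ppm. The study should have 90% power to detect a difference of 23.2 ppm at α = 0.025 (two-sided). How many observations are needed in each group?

37 per group

For two equal groups, n per group = 2·((z_{α/2} + z_β)·σ/δ)².
z_{α/2} = 2.241; z_β = 1.282 (power 90%).
n = 2 × (3.523 × 28.2 / 23.2)² = 2 × 18.34 = 36.68
Round up: n = 37 per group.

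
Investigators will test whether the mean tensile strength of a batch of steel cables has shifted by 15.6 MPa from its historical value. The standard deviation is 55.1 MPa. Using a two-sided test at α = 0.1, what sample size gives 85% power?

90

For a one-sample z-test, n = ((z_{α/2} + z_β)·σ/δ)².
z_{α/2} = 1.645 (two-sided α = 0.1); z_β = 1.036 (power 85% → β = 0.15).
n = (2.681 × 55.1 / 15.6)² = 89.67
Round up: n = 90.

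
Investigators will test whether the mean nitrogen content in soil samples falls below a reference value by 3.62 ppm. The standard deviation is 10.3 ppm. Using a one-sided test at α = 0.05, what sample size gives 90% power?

70

For a one-sample z-test, n = ((z_α + z_β)·σ/δ)².
z_α = 1.645 (one-sided α = 0.05); z_β = 1.282 (power 90% → β = 0.1).
n = (2.927 × 10.3 / 3.62)² = 69.36
Round up: n = 70.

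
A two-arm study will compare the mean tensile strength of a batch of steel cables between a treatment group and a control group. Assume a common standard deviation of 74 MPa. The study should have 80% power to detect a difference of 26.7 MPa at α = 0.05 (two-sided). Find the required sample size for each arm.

121 per group

For two equal groups, n per group = 2·((z_{α/2} + z_β)·σ/δ)².
z_{α/2} = 1.960; z_β = 0.842 (power 80%).
n = 2 × (2.802 × 74 / 26.7)² = 2 × 60.31 = 120.62
Round up: n = 121 per group.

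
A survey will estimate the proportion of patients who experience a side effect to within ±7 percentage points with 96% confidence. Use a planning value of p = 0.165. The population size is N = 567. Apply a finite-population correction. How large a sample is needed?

99

For a proportion with margin E = 0.07 at 96% confidence, z = 2.054.
n = p̂(1−p̂)(z/E)² = 0.165 × 0.835 × (2.054/0.07)² = 118.62 — call this n₀.
Finite-population correction with N = 567: n = n₀ / (1 + (n₀−1)/N) = 118.62 / 1.207 = 98.28
Round up: n = 99.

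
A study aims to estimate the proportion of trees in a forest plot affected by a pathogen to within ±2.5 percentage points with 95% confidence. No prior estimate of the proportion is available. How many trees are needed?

n = 1537

For a proportion with margin E = 0.025 at 95% confidence, z = 1.960.
With no prior estimate, use p = 0.5, which maximizes p(1−p) at 0.25.
n = 0.25 × (z/E)² = 0.25 × (1.960/0.025)² = 1536.64
Round up: n = 1537.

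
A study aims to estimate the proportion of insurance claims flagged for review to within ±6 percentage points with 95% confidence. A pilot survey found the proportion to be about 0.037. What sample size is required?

For a proportion with margin E = 0.06 at 95% confidence, z = 1.960.
n = p̂(1−p̂)(z/E)² = 0.037 × 0.963 × (1.960/0.06)² = 38.02
Round up: n = 39.

39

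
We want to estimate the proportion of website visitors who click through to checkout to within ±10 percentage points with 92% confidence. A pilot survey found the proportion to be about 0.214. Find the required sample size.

For a proportion with margin E = 0.1 at 92% confidence, z = 1.751.
n = p̂(1−p̂)(z/E)² = 0.214 × 0.786 × (1.751/0.1)² = 51.57
Round up: n = 52.

52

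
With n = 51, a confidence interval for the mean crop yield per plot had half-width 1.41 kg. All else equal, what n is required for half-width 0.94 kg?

Margin of error scales as 1/√n, so n₂ = n₁·(E₁/E₂)².
n₂ = 51 × (1.41/0.94)² = 51 × 2.25 = 114.75
Round up: n₂ = 115.

n = 115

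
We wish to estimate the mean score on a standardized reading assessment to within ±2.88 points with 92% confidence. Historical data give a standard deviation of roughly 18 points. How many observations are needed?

For a mean, the margin of error is E = z·σ/√n, so n = (zσ/E)².
At 92% confidence, z = 1.751.
n = (1.751 × 18 / 2.88)² = 119.77
Round up: n = 120.

120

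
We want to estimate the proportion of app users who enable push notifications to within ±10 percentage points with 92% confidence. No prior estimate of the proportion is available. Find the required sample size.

77

For a proportion with margin E = 0.1 at 92% confidence, z = 1.751.
With no prior estimate, use p = 0.5, which maximizes p(1−p) at 0.25.
n = 0.25 × (z/E)² = 0.25 × (1.751/0.1)² = 76.65
Round up: n = 77.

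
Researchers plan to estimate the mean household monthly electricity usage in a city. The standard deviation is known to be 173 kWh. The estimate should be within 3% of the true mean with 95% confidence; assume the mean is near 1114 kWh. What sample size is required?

103

For a mean, the margin of error is E = z·σ/√n, so n = (zσ/E)².
At 95% confidence, z = 1.960.
E = 3% of 1114 = 33.42 kWh.
n = (1.960 × 173 / 33.42)² = 102.94
Round up: n = 103.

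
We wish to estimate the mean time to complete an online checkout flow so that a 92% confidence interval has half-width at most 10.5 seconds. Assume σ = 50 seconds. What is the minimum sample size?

70

For a mean, the margin of error is E = z·σ/√n, so n = (zσ/E)².
At 92% confidence, z = 1.751.
n = (1.751 × 50 / 10.5)² = 69.52
Round up: n = 70.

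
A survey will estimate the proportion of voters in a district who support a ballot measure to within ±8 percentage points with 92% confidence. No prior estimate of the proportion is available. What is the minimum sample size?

For a proportion with margin E = 0.08 at 92% confidence, z = 1.751.
With no prior estimate, use p = 0.5, which maximizes p(1−p) at 0.25.
n = 0.25 × (z/E)² = 0.25 × (1.751/0.08)² = 119.77
Round up: n = 120.

n = 120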